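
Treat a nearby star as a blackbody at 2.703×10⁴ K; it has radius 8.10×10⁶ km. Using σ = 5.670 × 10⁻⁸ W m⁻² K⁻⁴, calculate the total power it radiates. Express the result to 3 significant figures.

Surface area A = 4πR² = 4π(8.10×10⁹ m)² = 8.24480×10²⁰ m².
P = σAT⁴ = 5.670×10⁻⁸ × 8.24480×10²⁰ × (2.703×10⁴)⁴ = 2.50×10³¹ W.

P ≈ 2.50×10³¹ W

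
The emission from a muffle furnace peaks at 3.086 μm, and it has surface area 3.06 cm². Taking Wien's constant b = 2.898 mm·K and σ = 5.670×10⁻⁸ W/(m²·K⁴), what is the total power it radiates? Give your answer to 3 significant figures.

Wien's law: T = b/λ_max = 2.898×10⁻³/3.086×10⁻⁶ = 939.080 K.
Area A = 3.06 cm² = 3.06×10⁻⁴ m².
Then P = σAT⁴ = 5.670×10⁻⁸×3.06×10⁻⁴×(939.080)⁴ = 13.5 W.

P ≈ 13.5 W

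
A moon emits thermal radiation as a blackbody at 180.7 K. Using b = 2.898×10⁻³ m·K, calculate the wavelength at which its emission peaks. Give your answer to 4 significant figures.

Wien's displacement law: λ_max = b/T = (2.898×10⁻³ m·K)/(180.7 K) = 1.6038×10⁻⁵ m.
That is 16.04 μm, in the infrared range.

λ_max ≈ 16.04 μm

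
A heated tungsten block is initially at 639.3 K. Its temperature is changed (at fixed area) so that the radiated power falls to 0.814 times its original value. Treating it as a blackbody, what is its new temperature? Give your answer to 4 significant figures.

P ∝ T⁴, so T₂/T₁ = (P₂/P₁)^(1/4) = (0.814)^(1/4) = 0.949852.
T₂ = 639.3 × 0.949852 = 607.2 K.

T₂ ≈ 607.2 K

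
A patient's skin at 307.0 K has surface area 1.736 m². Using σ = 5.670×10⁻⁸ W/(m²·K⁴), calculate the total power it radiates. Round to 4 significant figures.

P ≈ 874.4 W

Area A = 1.736 m².
P = σAT⁴ = 5.670×10⁻⁸ × 1.736 × (307.0)⁴ = 874.4 W.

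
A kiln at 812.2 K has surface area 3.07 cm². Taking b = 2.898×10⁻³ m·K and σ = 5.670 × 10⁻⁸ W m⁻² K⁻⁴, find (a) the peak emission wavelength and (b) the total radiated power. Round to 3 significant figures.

(a) λ_max = b/T = 2.898×10⁻³/812.2 = 3.568×10⁻⁶ m = 3.57 μm.
Area A = 3.07 cm² = 3.07×10⁻⁴ m².
(b) P = σAT⁴ = 5.670×10⁻⁸×3.07×10⁻⁴×(812.2)⁴ = 7.57 W.

λ_max ≈ 3.57 μm; P ≈ 7.57 W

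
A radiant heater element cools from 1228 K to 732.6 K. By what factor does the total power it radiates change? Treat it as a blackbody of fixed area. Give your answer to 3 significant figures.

P₂/P₁ ≈ 0.127

P ∝ T⁴, so P₂/P₁ = (T₂/T₁)⁴ = (732.6/1228)⁴ = (0.596580)⁴ = 0.127.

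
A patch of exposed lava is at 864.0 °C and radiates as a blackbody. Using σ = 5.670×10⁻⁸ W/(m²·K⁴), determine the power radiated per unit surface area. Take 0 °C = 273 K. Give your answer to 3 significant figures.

I ≈ 9.48×10⁴ W/m²

T = 864.0 °C + 273 = 1137.0 K.
Stefan–Boltzmann: I = σT⁴ = 5.670×10⁻⁸ × (1137.0)⁴ = 9.48×10⁴ W/m².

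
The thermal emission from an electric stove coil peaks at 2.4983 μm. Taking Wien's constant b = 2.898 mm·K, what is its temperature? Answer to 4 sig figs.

T ≈ 1160 K

Wien's law gives T = b/λ_max = (2.898×10⁻³ m·K)/(2.4983×10⁻⁶ m) = 1160 K.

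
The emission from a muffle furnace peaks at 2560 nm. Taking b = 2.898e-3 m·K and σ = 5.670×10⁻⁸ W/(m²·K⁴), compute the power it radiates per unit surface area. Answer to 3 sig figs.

I ≈ 9.31×10⁴ W/m²

Wien's law: T = b/λ_max = 2.898×10⁻³/2.560×10⁻⁶ = 1132.03 K.
Then I = σT⁴ = 5.670×10⁻⁸×(1132.03)⁴ = 9.31×10⁴ W/m².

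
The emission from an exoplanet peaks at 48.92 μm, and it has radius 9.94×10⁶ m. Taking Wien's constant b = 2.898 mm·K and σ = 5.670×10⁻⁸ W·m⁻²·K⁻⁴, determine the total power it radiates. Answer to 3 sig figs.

Wien's law: T = b/λ_max = 2.898×10⁻³/4.892×10⁻⁵ = 59.2396 K.
Surface area A = 4πR² = 4π(9.94×10⁶ m)² = 1.24160×10¹⁵ m².
Then P = σAT⁴ = 5.670×10⁻⁸×1.24160×10¹⁵×(59.2396)⁴ = 8.67×10¹⁴ W.

P ≈ 8.67×10¹⁴ W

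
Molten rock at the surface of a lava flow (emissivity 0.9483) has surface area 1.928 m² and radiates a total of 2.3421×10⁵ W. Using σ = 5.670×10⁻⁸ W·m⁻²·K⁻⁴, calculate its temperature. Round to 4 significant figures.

Area A = 1.928 m².
P = εσAT⁴ ⇒ T = (P/(εσA))^(1/4) = (2.3421×10⁵/(0.9483×5.670×10⁻⁸×1.928))^(1/4) = 1226 K.

T ≈ 1226 K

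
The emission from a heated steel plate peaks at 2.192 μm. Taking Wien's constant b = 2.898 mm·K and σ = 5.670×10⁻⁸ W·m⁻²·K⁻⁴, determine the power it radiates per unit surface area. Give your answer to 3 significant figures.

Wien's law: T = b/λ_max = 2.898×10⁻³/2.192×10⁻⁶ = 1322.08 K.
Then I = σT⁴ = 5.670×10⁻⁸×(1322.08)⁴ = 1.73×10⁵ W/m².

I ≈ 1.73×10⁵ W/m²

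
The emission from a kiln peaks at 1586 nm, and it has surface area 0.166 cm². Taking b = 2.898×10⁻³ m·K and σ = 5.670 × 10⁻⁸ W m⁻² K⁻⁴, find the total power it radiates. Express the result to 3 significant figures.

Wien's law: T = b/λ_max = 2.898×10⁻³/1.586×10⁻⁶ = 1827.24 K.
Area A = 0.166 cm² = 1.66×10⁻⁵ m².
Then P = σAT⁴ = 5.670×10⁻⁸×1.66×10⁻⁵×(1827.24)⁴ = 10.5 W.

P ≈ 10.5 W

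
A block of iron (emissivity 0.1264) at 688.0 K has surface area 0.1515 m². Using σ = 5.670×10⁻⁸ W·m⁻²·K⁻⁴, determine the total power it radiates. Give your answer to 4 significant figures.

Area A = 0.1515 m².
P = εσAT⁴ = 0.1264 × 5.670×10⁻⁸ × 0.1515 × (688.0)⁴ = 243.3 W.

P ≈ 243.3 W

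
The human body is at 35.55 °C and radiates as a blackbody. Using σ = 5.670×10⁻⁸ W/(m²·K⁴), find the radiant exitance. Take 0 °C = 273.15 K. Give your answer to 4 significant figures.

T = 35.55 °C + 273.15 = 308.70 K.
Stefan–Boltzmann: I = σT⁴ = 5.670×10⁻⁸ × (308.70)⁴ = 514.9 W/m².

I ≈ 514.9 W/m²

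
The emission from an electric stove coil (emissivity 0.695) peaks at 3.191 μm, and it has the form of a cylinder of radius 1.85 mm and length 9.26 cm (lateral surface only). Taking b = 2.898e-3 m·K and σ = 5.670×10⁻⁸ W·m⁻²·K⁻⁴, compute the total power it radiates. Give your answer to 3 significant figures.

P ≈ 28.9 W

Wien's law: T = b/λ_max = 2.898×10⁻³/3.191×10⁻⁶ = 908.179 K.
Lateral area A = 2πrL = 2π×1.85×10⁻³×0.0926 = 1.07637×10⁻³ m².
Then P = εσAT⁴ = 0.695×5.670×10⁻⁸×1.07637×10⁻³×(908.179)⁴ = 28.9 W.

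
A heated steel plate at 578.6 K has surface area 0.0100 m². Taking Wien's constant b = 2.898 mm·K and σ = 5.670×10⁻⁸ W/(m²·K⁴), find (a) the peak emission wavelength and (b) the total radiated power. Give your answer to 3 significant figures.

(a) λ_max = b/T = 2.898×10⁻³/578.6 = 5.009×10⁻⁶ m = 5.01 μm.
Area A = 0.0100 m².
(b) P = σAT⁴ = 5.670×10⁻⁸×0.0100×(578.6)⁴ = 63.5 W.

λ_max ≈ 5.01 μm; P ≈ 63.5 W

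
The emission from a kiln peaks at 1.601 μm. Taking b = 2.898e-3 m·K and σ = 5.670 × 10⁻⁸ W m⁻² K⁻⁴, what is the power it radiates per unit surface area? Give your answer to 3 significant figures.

Wien's law: T = b/λ_max = 2.898×10⁻³/1.601×10⁻⁶ = 1810.12 K.
Then I = σT⁴ = 5.670×10⁻⁸×(1810.12)⁴ = 6.09×10⁵ W/m².

I ≈ 6.09×10⁵ W/m²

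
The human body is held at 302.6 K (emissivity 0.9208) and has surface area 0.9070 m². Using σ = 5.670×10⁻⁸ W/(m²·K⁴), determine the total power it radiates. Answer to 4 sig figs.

P ≈ 397.0 W

Area A = 0.9070 m².
P = εσAT⁴ = 0.9208 × 5.670×10⁻⁸ × 0.9070 × (302.6)⁴ = 397.0 W.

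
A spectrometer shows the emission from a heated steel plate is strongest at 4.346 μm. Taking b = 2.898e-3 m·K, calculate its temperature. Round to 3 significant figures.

T ≈ 667 K

Wien's law gives T = b/λ_max = (2.898×10⁻³ m·K)/(4.346×10⁻⁶ m) = 667 K.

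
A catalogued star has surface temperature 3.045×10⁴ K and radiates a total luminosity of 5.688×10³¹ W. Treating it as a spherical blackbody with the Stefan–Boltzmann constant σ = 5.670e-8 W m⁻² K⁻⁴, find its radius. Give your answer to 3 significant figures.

R ≈ 9.64×10⁹ m

L = 4πR²σT⁴ ⇒ R = √(L/(4πσT⁴)).
σT⁴ = 4.87452×10¹⁰ W/m², so R = √(5.688×10³¹/(4π×4.87452×10¹⁰)) = 9.64×10⁹ m.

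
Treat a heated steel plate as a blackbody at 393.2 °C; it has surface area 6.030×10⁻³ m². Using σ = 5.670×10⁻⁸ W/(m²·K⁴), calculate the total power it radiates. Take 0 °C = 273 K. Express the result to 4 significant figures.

T = 393.2 °C + 273 = 666.2 K.
Area A = 6.030×10⁻³ m².
P = σAT⁴ = 5.670×10⁻⁸ × 6.030×10⁻³ × (666.2)⁴ = 67.35 W.

P ≈ 67.35 W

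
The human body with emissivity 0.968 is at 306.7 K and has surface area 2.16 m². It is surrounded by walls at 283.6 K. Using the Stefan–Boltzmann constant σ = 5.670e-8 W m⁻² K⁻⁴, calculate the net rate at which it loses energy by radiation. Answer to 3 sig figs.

Net loss ≈ 282 W

Area A = 2.16 m².
Net radiated power P_net = εσA(T⁴ − T₀⁴) = 0.968×5.670×10⁻⁸×2.16×(306.7⁴ − 283.6⁴).
T⁴ − T₀⁴ = 8.84820×10⁹ − 6.46882×10⁹ = 2.37938×10⁹ K⁴, so P_net = 282 W.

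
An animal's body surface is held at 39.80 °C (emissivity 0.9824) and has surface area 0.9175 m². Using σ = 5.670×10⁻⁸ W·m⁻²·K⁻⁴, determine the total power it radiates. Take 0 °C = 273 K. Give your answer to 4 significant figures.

T = 39.80 °C + 273 = 312.80 K.
Area A = 0.9175 m².
P = εσAT⁴ = 0.9824 × 5.670×10⁻⁸ × 0.9175 × (312.80)⁴ = 489.3 W.

P ≈ 489.3 W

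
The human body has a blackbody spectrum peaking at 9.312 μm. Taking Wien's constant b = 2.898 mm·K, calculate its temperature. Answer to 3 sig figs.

Wien's law gives T = b/λ_max = (2.898×10⁻³ m·K)/(9.312×10⁻⁶ m) = 311 K.

T ≈ 311 K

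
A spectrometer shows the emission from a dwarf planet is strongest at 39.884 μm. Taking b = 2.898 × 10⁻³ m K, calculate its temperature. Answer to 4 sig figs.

Wien's law gives T = b/λ_max = (2.898×10⁻³ m·K)/(3.9884×10⁻⁵ m) = 72.66 K.

T ≈ 72.66 K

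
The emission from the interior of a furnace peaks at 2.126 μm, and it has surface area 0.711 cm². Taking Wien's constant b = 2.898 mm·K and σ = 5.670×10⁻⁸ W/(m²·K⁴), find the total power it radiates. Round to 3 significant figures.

P ≈ 13.9 W

Wien's law: T = b/λ_max = 2.898×10⁻³/2.126×10⁻⁶ = 1363.12 K.
Area A = 0.711 cm² = 7.11×10⁻⁵ m².
Then P = σAT⁴ = 5.670×10⁻⁸×7.11×10⁻⁵×(1363.12)⁴ = 13.9 W.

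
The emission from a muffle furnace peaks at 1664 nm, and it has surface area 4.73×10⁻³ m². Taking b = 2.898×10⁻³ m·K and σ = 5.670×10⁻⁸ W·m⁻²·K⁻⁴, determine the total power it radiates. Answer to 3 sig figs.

Wien's law: T = b/λ_max = 2.898×10⁻³/1.664×10⁻⁶ = 1741.59 K.
Area A = 4.73×10⁻³ m².
Then P = σAT⁴ = 5.670×10⁻⁸×4.73×10⁻³×(1741.59)⁴ = 2.47×10³ W.

P ≈ 2.47×10³ W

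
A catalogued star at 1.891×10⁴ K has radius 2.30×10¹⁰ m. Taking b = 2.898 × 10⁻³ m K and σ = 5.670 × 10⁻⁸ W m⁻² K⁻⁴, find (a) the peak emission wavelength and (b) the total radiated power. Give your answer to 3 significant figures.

(a) λ_max = b/T = 2.898×10⁻³/1.891×10⁴ = 1.533×10⁻⁷ m = 153 nm.
Surface area A = 4πR² = 4π(2.30×10¹⁰ m)² = 6.64761×10²¹ m².
(b) P = σAT⁴ = 5.670×10⁻⁸×6.64761×10²¹×(1.891×10⁴)⁴ = 4.82×10³¹ W.

λ_max ≈ 153 nm; P ≈ 4.82×10³¹ W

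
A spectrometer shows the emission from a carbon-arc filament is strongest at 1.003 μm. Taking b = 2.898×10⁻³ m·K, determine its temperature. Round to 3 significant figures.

Wien's law gives T = b/λ_max = (2.898×10⁻³ m·K)/(1.003×10⁻⁶ m) = 2.89×10³ K.

T ≈ 2.89×10³ K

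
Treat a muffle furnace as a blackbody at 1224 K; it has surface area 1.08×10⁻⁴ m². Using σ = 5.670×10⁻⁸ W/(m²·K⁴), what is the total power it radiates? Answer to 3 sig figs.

Area A = 1.08×10⁻⁴ m².
P = σAT⁴ = 5.670×10⁻⁸ × 1.08×10⁻⁴ × (1224)⁴ = 13.7 W.

P ≈ 13.7 W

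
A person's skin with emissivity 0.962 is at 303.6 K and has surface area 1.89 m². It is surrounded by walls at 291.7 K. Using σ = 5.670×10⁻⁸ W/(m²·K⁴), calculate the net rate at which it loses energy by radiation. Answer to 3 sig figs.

Area A = 1.89 m².
Net radiated power P_net = εσA(T⁴ − T₀⁴) = 0.962×5.670×10⁻⁸×1.89×(303.6⁴ − 291.7⁴).
T⁴ − T₀⁴ = 8.49585×10⁹ − 7.24012×10⁹ = 1.25573×10⁹ K⁴, so P_net = 129 W.

Net loss ≈ 129 W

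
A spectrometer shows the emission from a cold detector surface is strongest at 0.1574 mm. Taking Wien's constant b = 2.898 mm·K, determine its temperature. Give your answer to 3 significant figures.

Wien's law gives T = b/λ_max = (2.898×10⁻³ m·K)/(1.574×10⁻⁴ m) = 18.4 K.

T ≈ 18.4 K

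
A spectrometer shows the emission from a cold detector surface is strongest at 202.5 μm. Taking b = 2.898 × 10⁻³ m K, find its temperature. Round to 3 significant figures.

Wien's law gives T = b/λ_max = (2.898×10⁻³ m·K)/(2.025×10⁻⁴ m) = 14.3 K.

T ≈ 14.3 K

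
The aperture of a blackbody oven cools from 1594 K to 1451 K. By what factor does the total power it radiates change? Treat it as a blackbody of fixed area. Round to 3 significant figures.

P ∝ T⁴, so P₂/P₁ = (T₂/T₁)⁴ = (1451/1594)⁴ = (0.910289)⁴ = 0.687.

P₂/P₁ ≈ 0.687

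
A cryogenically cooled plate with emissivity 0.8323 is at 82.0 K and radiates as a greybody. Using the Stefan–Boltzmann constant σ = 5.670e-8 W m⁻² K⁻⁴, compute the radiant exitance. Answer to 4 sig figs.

Stefan–Boltzmann: I = εσT⁴ = 0.8323 × 5.670×10⁻⁸ × (82.0)⁴ = 2.134 W/m².

I ≈ 2.134 W/m²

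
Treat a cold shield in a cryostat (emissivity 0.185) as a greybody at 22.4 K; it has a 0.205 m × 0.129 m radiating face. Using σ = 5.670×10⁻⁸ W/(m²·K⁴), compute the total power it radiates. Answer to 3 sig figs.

Area A = 0.205 × 0.129 = 0.026445 m².
P = εσAT⁴ = 0.185 × 5.670×10⁻⁸ × 0.026445 × (22.4)⁴ = 6.98×10⁻⁵ W.

P ≈ 6.98×10⁻⁵ W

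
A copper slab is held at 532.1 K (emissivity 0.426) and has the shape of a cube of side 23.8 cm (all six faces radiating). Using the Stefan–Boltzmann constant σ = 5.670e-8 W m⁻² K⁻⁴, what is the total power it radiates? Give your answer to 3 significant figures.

Area A = 6s² = 6×(0.238 m)² = 0.339864 m².
P = εσAT⁴ = 0.426 × 5.670×10⁻⁸ × 0.339864 × (532.1)⁴ = 658 W.

P ≈ 658 W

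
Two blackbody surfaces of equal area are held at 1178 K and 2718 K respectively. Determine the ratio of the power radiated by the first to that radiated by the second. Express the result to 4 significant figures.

With equal areas, P₁/P₂ = (T₁/T₂)⁴ = (1178/2718)⁴ = 0.03528.

P₁/P₂ ≈ 0.03528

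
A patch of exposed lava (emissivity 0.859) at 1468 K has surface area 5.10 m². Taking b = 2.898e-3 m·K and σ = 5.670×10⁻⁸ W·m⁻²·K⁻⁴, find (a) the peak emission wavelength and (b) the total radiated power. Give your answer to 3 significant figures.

λ_max ≈ 1.97×10³ nm; P ≈ 1.15×10⁶ W

(a) λ_max = b/T = 2.898×10⁻³/1468 = 1.974×10⁻⁶ m = 1.97×10³ nm.
Area A = 5.10 m².
(b) P = εσAT⁴ = 0.859×5.670×10⁻⁸×5.10×(1468)⁴ = 1.15×10⁶ W.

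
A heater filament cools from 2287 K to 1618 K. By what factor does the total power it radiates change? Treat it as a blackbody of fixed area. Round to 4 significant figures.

P₂/P₁ ≈ 0.2505

P ∝ T⁴, so P₂/P₁ = (T₂/T₁)⁴ = (1618/2287)⁴ = (0.707477)⁴ = 0.2505.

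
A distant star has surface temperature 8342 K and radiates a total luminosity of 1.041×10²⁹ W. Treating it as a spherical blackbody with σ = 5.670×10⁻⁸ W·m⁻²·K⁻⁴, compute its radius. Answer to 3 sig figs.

R ≈ 5.49×10⁹ m

L = 4πR²σT⁴ ⇒ R = √(L/(4πσT⁴)).
σT⁴ = 2.74577×10⁸ W/m², so R = √(1.041×10²⁹/(4π×2.74577×10⁸)) = 5.49×10⁹ m.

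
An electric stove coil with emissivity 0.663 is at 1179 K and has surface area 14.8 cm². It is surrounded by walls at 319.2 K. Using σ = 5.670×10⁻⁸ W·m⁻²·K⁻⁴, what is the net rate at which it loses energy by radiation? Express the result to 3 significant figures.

Net loss ≈ 107 W

Area A = 14.8 cm² = 1.48×10⁻³ m².
Net radiated power P_net = εσA(T⁴ − T₀⁴) = 0.663×5.670×10⁻⁸×1.48×10⁻³×(1179⁴ − 319.2⁴).
T⁴ − T₀⁴ = 1.93221×10¹² − 1.03813×10¹⁰ = 1.92183×10¹² K⁴, so P_net = 107 W.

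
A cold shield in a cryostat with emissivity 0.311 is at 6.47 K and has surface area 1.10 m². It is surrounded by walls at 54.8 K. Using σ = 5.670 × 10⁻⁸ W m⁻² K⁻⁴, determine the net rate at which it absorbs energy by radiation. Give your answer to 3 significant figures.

Area A = 1.10 m².
Net radiated power P_net = εσA(T⁴ − T₀⁴) = 0.311×5.670×10⁻⁸×1.10×(6.47⁴ − 54.8⁴).
T⁴ − T₀⁴ = 1752.33 − 9.01825×10⁶ = -9.01650×10⁶ K⁴, so P_net = -0.175 W — negative, meaning a net gain of 0.175 W.

Net gain ≈ 0.175 W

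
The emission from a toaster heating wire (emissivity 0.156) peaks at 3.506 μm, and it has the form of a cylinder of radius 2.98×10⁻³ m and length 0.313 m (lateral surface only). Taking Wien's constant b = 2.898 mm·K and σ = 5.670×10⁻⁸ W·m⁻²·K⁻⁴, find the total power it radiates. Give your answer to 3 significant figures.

P ≈ 24.2 W

Wien's law: T = b/λ_max = 2.898×10⁻³/3.506×10⁻⁶ = 826.583 K.
Lateral area A = 2πrL = 2π×2.98×10⁻³×0.313 = 5.86058×10⁻³ m².
Then P = εσAT⁴ = 0.156×5.670×10⁻⁸×5.86058×10⁻³×(826.583)⁴ = 24.2 W.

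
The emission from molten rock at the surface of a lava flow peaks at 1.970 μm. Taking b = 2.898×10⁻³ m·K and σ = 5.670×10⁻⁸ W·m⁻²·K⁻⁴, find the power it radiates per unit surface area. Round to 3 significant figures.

Wien's law: T = b/λ_max = 2.898×10⁻³/1.970×10⁻⁶ = 1471.07 K.
Then I = σT⁴ = 5.670×10⁻⁸×(1471.07)⁴ = 2.66×10⁵ W/m².

I ≈ 2.66×10⁵ W/m²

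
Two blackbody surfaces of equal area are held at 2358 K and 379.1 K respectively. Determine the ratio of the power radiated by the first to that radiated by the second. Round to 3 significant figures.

With equal areas, P₁/P₂ = (T₁/T₂)⁴ = (2358/379.1)⁴ = 1.50×10³.

P₁/P₂ ≈ 1.50×10³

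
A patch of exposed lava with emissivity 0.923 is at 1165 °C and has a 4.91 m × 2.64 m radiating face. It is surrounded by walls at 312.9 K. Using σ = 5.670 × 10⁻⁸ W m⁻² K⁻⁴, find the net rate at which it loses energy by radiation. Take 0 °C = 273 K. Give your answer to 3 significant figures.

Net loss ≈ 2.89×10⁶ W

T = 1165 °C + 273 = 1438 K.
Area A = 4.91 × 2.64 = 12.9624 m².
Net radiated power P_net = εσA(T⁴ − T₀⁴) = 0.923×5.670×10⁻⁸×12.9624×(1438⁴ − 312.9⁴).
T⁴ − T₀⁴ = 4.27598×10¹² − 9.58567×10⁹ = 4.26639×10¹² K⁴, so P_net = 2.89×10⁶ W.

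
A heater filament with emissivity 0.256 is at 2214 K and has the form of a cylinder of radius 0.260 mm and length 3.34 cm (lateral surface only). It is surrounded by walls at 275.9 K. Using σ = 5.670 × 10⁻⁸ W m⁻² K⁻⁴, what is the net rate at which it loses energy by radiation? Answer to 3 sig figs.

Lateral area A = 2πrL = 2π×2.60×10⁻⁴×0.0334 = 5.45632×10⁻⁵ m².
Net radiated power P_net = εσA(T⁴ − T₀⁴) = 0.256×5.670×10⁻⁸×5.45632×10⁻⁵×(2214⁴ − 275.9⁴).
T⁴ − T₀⁴ = 2.40276×10¹³ − 5.79438×10⁹ = 2.40218×10¹³ K⁴, so P_net = 19.0 W.

Net loss ≈ 19.0 W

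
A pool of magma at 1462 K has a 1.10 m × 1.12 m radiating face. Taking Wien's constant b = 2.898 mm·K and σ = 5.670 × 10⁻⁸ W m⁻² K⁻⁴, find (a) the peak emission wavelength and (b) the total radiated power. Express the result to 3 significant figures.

(a) λ_max = b/T = 2.898×10⁻³/1462 = 1.982×10⁻⁶ m = 1.98 μm.
Area A = 1.10 × 1.12 = 1.232 m².
(b) P = σAT⁴ = 5.670×10⁻⁸×1.232×(1462)⁴ = 3.19×10⁵ W.

λ_max ≈ 1.98 μm; P ≈ 3.19×10⁵ W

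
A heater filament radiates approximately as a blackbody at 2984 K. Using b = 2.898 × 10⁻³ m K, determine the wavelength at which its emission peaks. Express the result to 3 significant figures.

λ_max ≈ 0.971 μm

Wien's displacement law: λ_max = b/T = (2.898×10⁻³ m·K)/(2984 K) = 9.712×10⁻⁷ m.
That is 0.971 μm, in the infrared range.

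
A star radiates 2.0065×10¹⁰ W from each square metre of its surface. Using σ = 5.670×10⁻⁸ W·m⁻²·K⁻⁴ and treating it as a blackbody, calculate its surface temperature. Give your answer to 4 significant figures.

I = σT⁴, so T = (I/σ)^(1/4) = (2.0065×10¹⁰/(5.670×10⁻⁸))^(1/4) = 2.439×10⁴ K.

T ≈ 2.439×10⁴ K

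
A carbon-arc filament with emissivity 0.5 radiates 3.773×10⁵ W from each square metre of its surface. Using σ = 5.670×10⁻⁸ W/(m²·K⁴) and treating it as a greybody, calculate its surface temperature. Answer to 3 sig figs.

I = εσT⁴, so T = (I/εσ)^(1/4) = (3.773×10⁵/(0.5×5.670×10⁻⁸))^(1/4) = 1.91×10³ K.

T ≈ 1.91×10³ K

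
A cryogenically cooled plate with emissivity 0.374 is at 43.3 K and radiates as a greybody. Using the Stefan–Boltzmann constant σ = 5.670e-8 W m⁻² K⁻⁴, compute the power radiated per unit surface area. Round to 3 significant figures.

Stefan–Boltzmann: I = εσT⁴ = 0.374 × 5.670×10⁻⁸ × (43.3)⁴ = 0.0745 W/m².

I ≈ 0.0745 W/m²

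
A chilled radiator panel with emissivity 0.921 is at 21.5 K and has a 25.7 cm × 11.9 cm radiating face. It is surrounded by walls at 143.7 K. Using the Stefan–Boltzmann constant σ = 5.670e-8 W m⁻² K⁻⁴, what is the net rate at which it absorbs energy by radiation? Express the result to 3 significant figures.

Net gain ≈ 0.681 W

Area A = 0.257 × 0.119 = 0.030583 m².
Net radiated power P_net = εσA(T⁴ − T₀⁴) = 0.921×5.670×10⁻⁸×0.030583×(21.5⁴ − 143.7⁴).
T⁴ − T₀⁴ = 2.13675×10⁵ − 4.26410×10⁸ = -4.26196×10⁸ K⁴, so P_net = -0.681 W — negative, meaning a net gain of 0.681 W.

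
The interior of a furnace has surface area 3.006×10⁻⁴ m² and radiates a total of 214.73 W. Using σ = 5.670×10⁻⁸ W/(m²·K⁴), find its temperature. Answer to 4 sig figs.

Area A = 3.006×10⁻⁴ m².
P = σAT⁴ ⇒ T = (P/(σA))^(1/4) = (214.73/(5.670×10⁻⁸×3.006×10⁻⁴))^(1/4) = 1884 K.

T ≈ 1884 K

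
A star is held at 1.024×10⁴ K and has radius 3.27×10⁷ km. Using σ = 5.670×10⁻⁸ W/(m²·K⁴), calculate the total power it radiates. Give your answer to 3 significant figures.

P ≈ 8.38×10³⁰ W

Surface area A = 4πR² = 4π(3.27×10¹⁰ m)² = 1.34371×10²² m².
P = σAT⁴ = 5.670×10⁻⁸ × 1.34371×10²² × (1.024×10⁴)⁴ = 8.38×10³⁰ W.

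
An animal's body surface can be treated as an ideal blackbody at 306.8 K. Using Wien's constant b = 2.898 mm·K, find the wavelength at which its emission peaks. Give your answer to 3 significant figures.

λ_max ≈ 9.45 μm

Wien's displacement law: λ_max = b/T = (2.898×10⁻³ m·K)/(306.8 K) = 9.446×10⁻⁶ m.
That is 9.45 μm, in the infrared range.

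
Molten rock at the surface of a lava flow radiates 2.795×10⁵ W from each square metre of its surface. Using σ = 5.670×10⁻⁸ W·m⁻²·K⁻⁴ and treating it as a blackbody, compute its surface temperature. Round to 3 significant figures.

I = σT⁴, so T = (I/σ)^(1/4) = (2.795×10⁵/(5.670×10⁻⁸))^(1/4) = 1.49×10³ K.

T ≈ 1.49×10³ K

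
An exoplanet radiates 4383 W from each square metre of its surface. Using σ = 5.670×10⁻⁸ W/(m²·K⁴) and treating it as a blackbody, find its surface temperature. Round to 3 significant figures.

T ≈ 527 K

I = σT⁴, so T = (I/σ)^(1/4) = (4383/(5.670×10⁻⁸))^(1/4) = 527 K.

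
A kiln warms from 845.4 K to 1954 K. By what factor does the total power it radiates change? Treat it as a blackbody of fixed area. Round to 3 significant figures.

P₂/P₁ ≈ 28.5

P ∝ T⁴, so P₂/P₁ = (T₂/T₁)⁴ = (1954/845.4)⁴ = (2.31133)⁴ = 28.5.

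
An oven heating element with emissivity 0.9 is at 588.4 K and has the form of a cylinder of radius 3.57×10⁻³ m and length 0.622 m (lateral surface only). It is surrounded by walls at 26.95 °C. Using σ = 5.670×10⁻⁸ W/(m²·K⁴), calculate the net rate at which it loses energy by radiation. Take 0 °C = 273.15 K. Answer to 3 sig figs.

Net loss ≈ 79.6 W

Surroundings: T = 26.95 °C + 273.15 = 300.10 K.
Lateral area A = 2πrL = 2π×3.57×10⁻³×0.622 = 0.0139521 m².
Net radiated power P_net = εσA(T⁴ − T₀⁴) = 0.9×5.670×10⁻⁸×0.0139521×(588.4⁴ − 300.10⁴).
T⁴ − T₀⁴ = 1.19865×10¹¹ − 8.11081×10⁹ = 1.11754×10¹¹ K⁴, so P_net = 79.6 W.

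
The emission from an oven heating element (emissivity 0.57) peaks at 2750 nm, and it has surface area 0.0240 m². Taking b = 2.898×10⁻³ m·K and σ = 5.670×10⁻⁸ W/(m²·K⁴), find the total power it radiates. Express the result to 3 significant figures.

P ≈ 957 W

Wien's law: T = b/λ_max = 2.898×10⁻³/2.750×10⁻⁶ = 1053.82 K.
Area A = 0.0240 m².
Then P = εσAT⁴ = 0.57×5.670×10⁻⁸×0.0240×(1053.82)⁴ = 957 W.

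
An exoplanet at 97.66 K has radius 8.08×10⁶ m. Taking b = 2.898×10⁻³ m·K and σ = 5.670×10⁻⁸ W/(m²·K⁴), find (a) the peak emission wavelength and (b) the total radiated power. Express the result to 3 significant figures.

λ_max ≈ 29.7 μm; P ≈ 4.23×10¹⁵ W

(a) λ_max = b/T = 2.898×10⁻³/97.66 = 2.967×10⁻⁵ m = 29.7 μm.
Surface area A = 4πR² = 4π(8.08×10⁶ m)² = 8.20413×10¹⁴ m².
(b) P = σAT⁴ = 5.670×10⁻⁸×8.20413×10¹⁴×(97.66)⁴ = 4.23×10¹⁵ W.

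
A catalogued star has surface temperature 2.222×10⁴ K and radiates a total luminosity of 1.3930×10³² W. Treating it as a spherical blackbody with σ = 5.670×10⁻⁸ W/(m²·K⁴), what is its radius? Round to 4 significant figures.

R ≈ 2.832×10¹⁰ m

L = 4πR²σT⁴ ⇒ R = √(L/(4πσT⁴)).
σT⁴ = 1.38216×10¹⁰ W/m², so R = √(1.3930×10³²/(4π×1.38216×10¹⁰)) = 2.832×10¹⁰ m.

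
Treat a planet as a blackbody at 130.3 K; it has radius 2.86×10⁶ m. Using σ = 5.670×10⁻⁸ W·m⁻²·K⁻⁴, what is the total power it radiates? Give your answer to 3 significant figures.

P ≈ 1.68×10¹⁵ W

Surface area A = 4πR² = 4π(2.86×10⁶ m)² = 1.02788×10¹⁴ m².
P = σAT⁴ = 5.670×10⁻⁸ × 1.02788×10¹⁴ × (130.3)⁴ = 1.68×10¹⁵ W.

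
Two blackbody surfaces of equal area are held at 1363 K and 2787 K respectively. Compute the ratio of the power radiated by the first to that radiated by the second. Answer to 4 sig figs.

With equal areas, P₁/P₂ = (T₁/T₂)⁴ = (1363/2787)⁴ = 0.05721.

P₁/P₂ ≈ 0.05721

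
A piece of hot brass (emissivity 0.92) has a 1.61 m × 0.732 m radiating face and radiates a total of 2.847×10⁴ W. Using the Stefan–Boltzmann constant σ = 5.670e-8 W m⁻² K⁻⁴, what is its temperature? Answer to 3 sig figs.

T ≈ 825 K

Area A = 1.61 × 0.732 = 1.17852 m².
P = εσAT⁴ ⇒ T = (P/(εσA))^(1/4) = (2.847×10⁴/(0.92×5.670×10⁻⁸×1.17852))^(1/4) = 825 K.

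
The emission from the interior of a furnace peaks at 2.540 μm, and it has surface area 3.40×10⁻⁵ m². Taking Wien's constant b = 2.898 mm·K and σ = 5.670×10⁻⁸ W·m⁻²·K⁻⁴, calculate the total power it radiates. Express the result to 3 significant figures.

P ≈ 3.27 W

Wien's law: T = b/λ_max = 2.898×10⁻³/2.540×10⁻⁶ = 1140.94 K.
Area A = 3.40×10⁻⁵ m².
Then P = σAT⁴ = 5.670×10⁻⁸×3.40×10⁻⁵×(1140.94)⁴ = 3.27 W.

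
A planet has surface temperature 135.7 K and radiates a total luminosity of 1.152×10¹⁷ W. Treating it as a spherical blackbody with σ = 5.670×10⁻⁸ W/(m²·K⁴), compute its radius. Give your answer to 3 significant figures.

L = 4πR²σT⁴ ⇒ R = √(L/(4πσT⁴)).
σT⁴ = 19.2266 W/m², so R = √(1.152×10¹⁷/(4π×19.2266)) = 2.18×10⁷ m.

R ≈ 2.18×10⁷ m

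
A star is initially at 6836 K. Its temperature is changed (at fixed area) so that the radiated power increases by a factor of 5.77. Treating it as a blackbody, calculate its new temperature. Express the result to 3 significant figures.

T₂ ≈ 1.06×10⁴ K

P ∝ T⁴, so T₂/T₁ = (P₂/P₁)^(1/4) = (5.77)^(1/4) = 1.54987.
T₂ = 6836 × 1.54987 = 1.06×10⁴ K.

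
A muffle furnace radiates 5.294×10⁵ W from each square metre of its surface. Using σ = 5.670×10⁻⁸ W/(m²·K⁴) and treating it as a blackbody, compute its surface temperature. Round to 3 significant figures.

I = σT⁴, so T = (I/σ)^(1/4) = (5.294×10⁵/(5.670×10⁻⁸))^(1/4) = 1.75×10³ K.

T ≈ 1.75×10³ K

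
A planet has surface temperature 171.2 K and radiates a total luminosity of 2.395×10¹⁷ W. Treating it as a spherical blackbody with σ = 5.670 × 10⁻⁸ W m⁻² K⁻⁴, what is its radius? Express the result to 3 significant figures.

R ≈ 1.98×10⁷ m

L = 4πR²σT⁴ ⇒ R = √(L/(4πσT⁴)).
σT⁴ = 48.7078 W/m², so R = √(2.395×10¹⁷/(4π×48.7078)) = 1.98×10⁷ m.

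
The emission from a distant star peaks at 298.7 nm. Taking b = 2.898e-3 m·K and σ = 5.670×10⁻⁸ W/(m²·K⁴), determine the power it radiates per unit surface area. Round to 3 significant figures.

I ≈ 5.02×10⁸ W/m²

Wien's law: T = b/λ_max = 2.898×10⁻³/2.987×10⁻⁷ = 9702.04 K.
Then I = σT⁴ = 5.670×10⁻⁸×(9702.04)⁴ = 5.02×10⁸ W/m².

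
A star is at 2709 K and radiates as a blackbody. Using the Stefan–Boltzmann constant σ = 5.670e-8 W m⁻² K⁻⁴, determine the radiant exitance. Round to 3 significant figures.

I ≈ 3.05×10⁶ W/m²

Stefan–Boltzmann: I = σT⁴ = 5.670×10⁻⁸ × (2709)⁴ = 3.05×10⁶ W/m².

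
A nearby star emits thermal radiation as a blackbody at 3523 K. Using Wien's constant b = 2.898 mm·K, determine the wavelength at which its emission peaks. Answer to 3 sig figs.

λ_max ≈ 0.823 μm

Wien's displacement law: λ_max = b/T = (2.898×10⁻³ m·K)/(3523 K) = 8.226×10⁻⁷ m.
That is 0.823 μm, in the infrared range.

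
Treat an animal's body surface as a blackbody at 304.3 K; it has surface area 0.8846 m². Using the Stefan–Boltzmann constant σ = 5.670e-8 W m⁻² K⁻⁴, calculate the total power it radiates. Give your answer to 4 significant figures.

P ≈ 430.1 W

Area A = 0.8846 m².
P = σAT⁴ = 5.670×10⁻⁸ × 0.8846 × (304.3)⁴ = 430.1 W.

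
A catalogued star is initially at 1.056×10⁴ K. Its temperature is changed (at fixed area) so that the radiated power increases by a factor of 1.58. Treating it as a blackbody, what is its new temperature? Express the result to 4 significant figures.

P ∝ T⁴, so T₂/T₁ = (P₂/P₁)^(1/4) = (1.58)^(1/4) = 1.12115.
T₂ = 1.056×10⁴ × 1.12115 = 1.184×10⁴ K.

T₂ ≈ 1.184×10⁴ K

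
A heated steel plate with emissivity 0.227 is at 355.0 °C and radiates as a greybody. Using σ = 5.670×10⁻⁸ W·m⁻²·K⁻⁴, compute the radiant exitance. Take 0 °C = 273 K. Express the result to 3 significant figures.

I ≈ 2.00×10³ W/m²

T = 355.0 °C + 273 = 628.0 K.
Stefan–Boltzmann: I = εσT⁴ = 0.227 × 5.670×10⁻⁸ × (628.0)⁴ = 2.00×10³ W/m².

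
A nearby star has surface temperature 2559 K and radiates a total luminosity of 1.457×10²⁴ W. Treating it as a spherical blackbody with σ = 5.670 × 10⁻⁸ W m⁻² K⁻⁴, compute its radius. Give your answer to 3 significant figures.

R ≈ 2.18×10⁸ m

L = 4πR²σT⁴ ⇒ R = √(L/(4πσT⁴)).
σT⁴ = 2.43144×10⁶ W/m², so R = √(1.457×10²⁴/(4π×2.43144×10⁶)) = 2.18×10⁸ m.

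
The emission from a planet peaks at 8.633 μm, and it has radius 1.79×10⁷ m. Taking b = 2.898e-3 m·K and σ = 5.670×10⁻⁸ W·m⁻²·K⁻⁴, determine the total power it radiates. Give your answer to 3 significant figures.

P ≈ 2.90×10¹⁸ W

Wien's law: T = b/λ_max = 2.898×10⁻³/8.633×10⁻⁶ = 335.689 K.
Surface area A = 4πR² = 4π(1.79×10⁷ m)² = 4.02639×10¹⁵ m².
Then P = σAT⁴ = 5.670×10⁻⁸×4.02639×10¹⁵×(335.689)⁴ = 2.90×10¹⁸ W.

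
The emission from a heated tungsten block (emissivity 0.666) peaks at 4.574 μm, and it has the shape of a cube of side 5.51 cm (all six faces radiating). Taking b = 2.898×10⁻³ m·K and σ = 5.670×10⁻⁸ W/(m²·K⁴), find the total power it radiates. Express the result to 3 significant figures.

P ≈ 111 W

Wien's law: T = b/λ_max = 2.898×10⁻³/4.574×10⁻⁶ = 633.581 K.
Area A = 6s² = 6×(0.0551 m)² = 0.0182161 m².
Then P = εσAT⁴ = 0.666×5.670×10⁻⁸×0.0182161×(633.581)⁴ = 111 W.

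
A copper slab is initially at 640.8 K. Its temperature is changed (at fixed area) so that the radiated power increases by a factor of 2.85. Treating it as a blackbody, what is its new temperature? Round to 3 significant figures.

P ∝ T⁴, so T₂/T₁ = (P₂/P₁)^(1/4) = (2.85)^(1/4) = 1.29931.
T₂ = 640.8 × 1.29931 = 833 K.

T₂ ≈ 833 K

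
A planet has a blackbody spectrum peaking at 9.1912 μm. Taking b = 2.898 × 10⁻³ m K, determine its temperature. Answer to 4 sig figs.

Wien's law gives T = b/λ_max = (2.898×10⁻³ m·K)/(9.1912×10⁻⁶ m) = 315.3 K.

T ≈ 315.3 K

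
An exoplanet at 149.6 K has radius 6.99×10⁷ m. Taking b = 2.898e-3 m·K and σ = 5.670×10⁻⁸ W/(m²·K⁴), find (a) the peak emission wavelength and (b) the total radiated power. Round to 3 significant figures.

(a) λ_max = b/T = 2.898×10⁻³/149.6 = 1.937×10⁻⁵ m = 19.4 μm.
Surface area A = 4πR² = 4π(6.99×10⁷ m)² = 6.13994×10¹⁶ m².
(b) P = σAT⁴ = 5.670×10⁻⁸×6.13994×10¹⁶×(149.6)⁴ = 1.74×10¹⁸ W.

λ_max ≈ 19.4 μm; P ≈ 1.74×10¹⁸ W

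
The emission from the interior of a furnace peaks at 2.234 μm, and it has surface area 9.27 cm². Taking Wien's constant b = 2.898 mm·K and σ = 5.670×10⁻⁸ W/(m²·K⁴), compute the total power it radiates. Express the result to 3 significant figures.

P ≈ 149 W

Wien's law: T = b/λ_max = 2.898×10⁻³/2.234×10⁻⁶ = 1297.22 K.
Area A = 9.27 cm² = 9.27×10⁻⁴ m².
Then P = σAT⁴ = 5.670×10⁻⁸×9.27×10⁻⁴×(1297.22)⁴ = 149 W.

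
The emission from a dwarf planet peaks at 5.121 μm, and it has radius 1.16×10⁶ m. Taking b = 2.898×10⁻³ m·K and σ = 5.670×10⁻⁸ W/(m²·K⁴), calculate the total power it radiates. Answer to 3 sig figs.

Wien's law: T = b/λ_max = 2.898×10⁻³/5.121×10⁻⁶ = 565.905 K.
Surface area A = 4πR² = 4π(1.16×10⁶ m)² = 1.69093×10¹³ m².
Then P = σAT⁴ = 5.670×10⁻⁸×1.69093×10¹³×(565.905)⁴ = 9.83×10¹⁶ W.

P ≈ 9.83×10¹⁶ W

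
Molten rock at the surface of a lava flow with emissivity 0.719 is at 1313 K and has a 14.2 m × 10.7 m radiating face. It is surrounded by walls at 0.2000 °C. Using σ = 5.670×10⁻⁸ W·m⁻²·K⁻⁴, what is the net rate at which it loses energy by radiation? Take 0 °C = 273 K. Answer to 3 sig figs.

Surroundings: T = 0.2000 °C + 273 = 273.2000 K.
Area A = 14.2 × 10.7 = 151.94 m².
Net radiated power P_net = εσA(T⁴ − T₀⁴) = 0.719×5.670×10⁻⁸×151.94×(1313⁴ − 273.2000⁴).
T⁴ − T₀⁴ = 2.97207×10¹² − 5.57087×10⁹ = 2.96650×10¹² K⁴, so P_net = 1.84×10⁷ W.

Net loss ≈ 1.84×10⁷ W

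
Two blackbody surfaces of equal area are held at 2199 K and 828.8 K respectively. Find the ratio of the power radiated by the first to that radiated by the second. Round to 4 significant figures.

P₁/P₂ ≈ 49.56

With equal areas, P₁/P₂ = (T₁/T₂)⁴ = (2199/828.8)⁴ = 49.56.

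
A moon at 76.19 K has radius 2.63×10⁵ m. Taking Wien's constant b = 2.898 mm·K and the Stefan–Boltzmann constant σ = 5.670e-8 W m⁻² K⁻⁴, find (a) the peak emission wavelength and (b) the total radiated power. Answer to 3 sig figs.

(a) λ_max = b/T = 2.898×10⁻³/76.19 = 3.804×10⁻⁵ m = 38.0 μm.
Surface area A = 4πR² = 4π(2.63×10⁵ m)² = 8.69203×10¹¹ m².
(b) P = σAT⁴ = 5.670×10⁻⁸×8.69203×10¹¹×(76.19)⁴ = 1.66×10¹² W.

λ_max ≈ 38.0 μm; P ≈ 1.66×10¹² W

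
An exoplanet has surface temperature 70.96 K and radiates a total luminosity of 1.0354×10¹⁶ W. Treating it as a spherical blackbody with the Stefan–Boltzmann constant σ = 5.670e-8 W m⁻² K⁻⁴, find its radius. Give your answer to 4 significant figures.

L = 4πR²σT⁴ ⇒ R = √(L/(4πσT⁴)).
σT⁴ = 1.43760 W/m², so R = √(1.0354×10¹⁶/(4π×1.43760)) = 2.394×10⁷ m.

R ≈ 2.394×10⁷ m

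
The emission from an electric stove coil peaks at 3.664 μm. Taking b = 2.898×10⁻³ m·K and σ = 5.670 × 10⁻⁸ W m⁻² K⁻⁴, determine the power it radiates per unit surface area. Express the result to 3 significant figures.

Wien's law: T = b/λ_max = 2.898×10⁻³/3.664×10⁻⁶ = 790.939 K.
Then I = σT⁴ = 5.670×10⁻⁸×(790.939)⁴ = 2.22×10⁴ W/m².

I ≈ 2.22×10⁴ W/m²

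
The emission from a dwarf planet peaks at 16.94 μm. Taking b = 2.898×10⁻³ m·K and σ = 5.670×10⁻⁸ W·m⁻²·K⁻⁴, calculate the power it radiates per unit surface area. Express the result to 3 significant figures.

Wien's law: T = b/λ_max = 2.898×10⁻³/1.694×10⁻⁵ = 171.074 K.
Then I = σT⁴ = 5.670×10⁻⁸×(171.074)⁴ = 48.6 W/m².

I ≈ 48.6 W/m²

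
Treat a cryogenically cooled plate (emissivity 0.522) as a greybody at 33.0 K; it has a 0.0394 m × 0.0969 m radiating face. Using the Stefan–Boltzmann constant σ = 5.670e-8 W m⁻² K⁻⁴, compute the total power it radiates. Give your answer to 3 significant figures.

P ≈ 1.34×10⁻⁴ W

Area A = 0.0394 × 0.0969 = 3.81786×10⁻³ m².
P = εσAT⁴ = 0.522 × 5.670×10⁻⁸ × 3.81786×10⁻³ × (33.0)⁴ = 1.34×10⁻⁴ W.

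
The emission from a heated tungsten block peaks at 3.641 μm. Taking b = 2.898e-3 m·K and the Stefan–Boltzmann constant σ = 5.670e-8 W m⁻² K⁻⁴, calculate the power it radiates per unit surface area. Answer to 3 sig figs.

I ≈ 2.28×10⁴ W/m²

Wien's law: T = b/λ_max = 2.898×10⁻³/3.641×10⁻⁶ = 795.935 K.
Then I = σT⁴ = 5.670×10⁻⁸×(795.935)⁴ = 2.28×10⁴ W/m².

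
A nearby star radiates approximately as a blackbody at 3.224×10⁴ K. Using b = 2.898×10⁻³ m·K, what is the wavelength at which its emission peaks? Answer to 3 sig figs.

λ_max ≈ 89.9 nm

Wien's displacement law: λ_max = b/T = (2.898×10⁻³ m·K)/(3.224×10⁴ K) = 8.989×10⁻⁸ m.
That is 89.9 nm, in the ultraviolet range.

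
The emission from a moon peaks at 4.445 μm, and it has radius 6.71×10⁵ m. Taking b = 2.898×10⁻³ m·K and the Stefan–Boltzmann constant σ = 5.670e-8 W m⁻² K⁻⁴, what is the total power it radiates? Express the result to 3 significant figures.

P ≈ 5.80×10¹⁶ W

Wien's law: T = b/λ_max = 2.898×10⁻³/4.445×10⁻⁶ = 651.969 K.
Surface area A = 4πR² = 4π(6.71×10⁵ m)² = 5.65790×10¹² m².
Then P = σAT⁴ = 5.670×10⁻⁸×5.65790×10¹²×(651.969)⁴ = 5.80×10¹⁶ W.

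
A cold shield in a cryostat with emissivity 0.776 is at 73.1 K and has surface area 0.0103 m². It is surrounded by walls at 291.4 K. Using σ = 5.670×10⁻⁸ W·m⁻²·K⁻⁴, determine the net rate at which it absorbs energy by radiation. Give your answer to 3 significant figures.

Net gain ≈ 3.25 W

Area A = 0.0103 m².
Net radiated power P_net = εσA(T⁴ − T₀⁴) = 0.776×5.670×10⁻⁸×0.0103×(73.1⁴ − 291.4⁴).
T⁴ − T₀⁴ = 2.85542×10⁷ − 7.21038×10⁹ = -7.18183×10⁹ K⁴, so P_net = -3.25 W — negative, meaning a net gain of 3.25 W.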